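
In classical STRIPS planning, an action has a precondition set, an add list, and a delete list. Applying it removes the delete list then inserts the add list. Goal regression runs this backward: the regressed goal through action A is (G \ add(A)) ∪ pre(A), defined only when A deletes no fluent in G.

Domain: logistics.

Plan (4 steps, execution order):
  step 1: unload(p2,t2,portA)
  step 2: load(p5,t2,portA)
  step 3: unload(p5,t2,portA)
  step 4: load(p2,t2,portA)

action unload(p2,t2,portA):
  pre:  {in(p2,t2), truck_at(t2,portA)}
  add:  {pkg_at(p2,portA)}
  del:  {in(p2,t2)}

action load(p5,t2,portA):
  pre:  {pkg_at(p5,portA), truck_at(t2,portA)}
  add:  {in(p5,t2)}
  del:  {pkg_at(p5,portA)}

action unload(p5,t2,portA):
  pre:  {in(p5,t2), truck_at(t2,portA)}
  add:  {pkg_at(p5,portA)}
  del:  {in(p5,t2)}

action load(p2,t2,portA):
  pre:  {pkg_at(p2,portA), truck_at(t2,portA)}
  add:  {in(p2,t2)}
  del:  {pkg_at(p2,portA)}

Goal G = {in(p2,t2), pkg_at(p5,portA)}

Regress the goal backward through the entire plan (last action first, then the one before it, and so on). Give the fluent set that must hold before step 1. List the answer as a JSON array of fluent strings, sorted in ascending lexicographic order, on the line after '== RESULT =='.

Regress step by step:
  through step 4 (load(p2,t2,portA)): drop {in(p2,t2)}, keep {pkg_at(p5,portA)}, require {pkg_at(p2,portA), truck_at(t2,portA)}
    → {pkg_at(p2,portA), pkg_at(p5,portA), truck_at(t2,portA)}
  through step 3 (unload(p5,t2,portA)): drop {pkg_at(p5,portA)}, keep {pkg_at(p2,portA), truck_at(t2,portA)}, require {in(p5,t2), truck_at(t2,portA)}
    → {in(p5,t2), pkg_at(p2,portA), truck_at(t2,portA)}
  through step 2 (load(p5,t2,portA)): drop {in(p5,t2)}, keep {pkg_at(p2,portA), truck_at(t2,portA)}, require {pkg_at(p5,portA), truck_at(t2,portA)}
    → {pkg_at(p2,portA), pkg_at(p5,portA), truck_at(t2,portA)}
  through step 1 (unload(p2,t2,portA)): drop {pkg_at(p2,portA)}, keep {pkg_at(p5,portA), truck_at(t2,portA)}, require {in(p2,t2), truck_at(t2,portA)}
    → {in(p2,t2), pkg_at(p5,portA), truck_at(t2,portA)}

== RESULT ==
["in(p2,t2)", "pkg_at(p5,portA)", "truck_at(t2,portA)"]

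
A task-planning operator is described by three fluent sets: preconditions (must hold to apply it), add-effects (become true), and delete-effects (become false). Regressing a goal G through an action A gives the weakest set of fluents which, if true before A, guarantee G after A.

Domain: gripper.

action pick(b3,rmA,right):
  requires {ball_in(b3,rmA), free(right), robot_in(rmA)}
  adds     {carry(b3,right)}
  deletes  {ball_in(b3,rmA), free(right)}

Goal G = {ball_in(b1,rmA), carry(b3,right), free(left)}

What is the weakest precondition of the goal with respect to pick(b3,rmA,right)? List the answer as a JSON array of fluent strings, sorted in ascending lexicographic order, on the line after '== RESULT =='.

Regress:
  G ∩ del = {}  (empty — regression defined)
  G \ add = {ball_in(b1,rmA), carry(b3,right), free(left)} \ {carry(b3,right)} = {ball_in(b1,rmA), free(left)}
  ∪ pre   = {ball_in(b1,rmA), free(left)} ∪ {ball_in(b3,rmA), free(right), robot_in(rmA)}
          = {ball_in(b1,rmA), ball_in(b3,rmA), free(left), free(right), robot_in(rmA)}

== RESULT ==
["ball_in(b1,rmA)", "ball_in(b3,rmA)", "free(left)", "free(right)", "robot_in(rmA)"]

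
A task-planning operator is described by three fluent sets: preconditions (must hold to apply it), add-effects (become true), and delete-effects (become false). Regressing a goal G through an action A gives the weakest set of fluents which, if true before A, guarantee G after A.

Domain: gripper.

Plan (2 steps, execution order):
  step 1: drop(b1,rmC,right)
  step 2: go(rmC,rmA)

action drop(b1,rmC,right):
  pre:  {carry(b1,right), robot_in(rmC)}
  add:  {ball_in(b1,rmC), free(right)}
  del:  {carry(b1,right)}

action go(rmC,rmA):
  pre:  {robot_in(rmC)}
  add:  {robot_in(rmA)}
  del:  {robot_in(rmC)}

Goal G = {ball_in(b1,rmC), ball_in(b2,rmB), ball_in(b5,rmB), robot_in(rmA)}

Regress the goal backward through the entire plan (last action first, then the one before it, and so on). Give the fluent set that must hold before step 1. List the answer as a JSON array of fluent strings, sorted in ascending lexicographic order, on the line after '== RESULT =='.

Work backward from the goal:
  through step 2 (go(rmC,rmA)): drop {robot_in(rmA)}, keep {ball_in(b1,rmC), ball_in(b2,rmB), ball_in(b5,rmB)}, require {robot_in(rmC)}
    → {ball_in(b1,rmC), ball_in(b2,rmB), ball_in(b5,rmB), robot_in(rmC)}
  through step 1 (drop(b1,rmC,right)): drop {ball_in(b1,rmC)}, keep {ball_in(b2,rmB), ball_in(b5,rmB), robot_in(rmC)}, require {carry(b1,right), robot_in(rmC)}
    → {ball_in(b2,rmB), ball_in(b5,rmB), carry(b1,right), robot_in(rmC)}

== RESULT ==
["ball_in(b2,rmB)", "ball_in(b5,rmB)", "carry(b1,right)", "robot_in(rmC)"]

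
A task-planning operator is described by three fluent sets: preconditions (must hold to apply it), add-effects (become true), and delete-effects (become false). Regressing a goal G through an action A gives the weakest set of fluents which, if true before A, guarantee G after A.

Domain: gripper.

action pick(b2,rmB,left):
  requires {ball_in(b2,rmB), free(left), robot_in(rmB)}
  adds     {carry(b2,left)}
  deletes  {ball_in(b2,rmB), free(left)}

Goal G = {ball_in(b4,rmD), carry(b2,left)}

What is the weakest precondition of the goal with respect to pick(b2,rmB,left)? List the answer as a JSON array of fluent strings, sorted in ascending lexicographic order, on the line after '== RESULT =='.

Regress:
  G ∩ del = {}  (empty — regression defined)
  G \ add = {ball_in(b4,rmD), carry(b2,left)} \ {carry(b2,left)} = {ball_in(b4,rmD)}
  ∪ pre   = {ball_in(b4,rmD)} ∪ {ball_in(b2,rmB), free(left), robot_in(rmB)}
          = {ball_in(b2,rmB), ball_in(b4,rmD), free(left), robot_in(rmB)}

== RESULT ==
["ball_in(b2,rmB)", "ball_in(b4,rmD)", "free(left)", "robot_in(rmB)"]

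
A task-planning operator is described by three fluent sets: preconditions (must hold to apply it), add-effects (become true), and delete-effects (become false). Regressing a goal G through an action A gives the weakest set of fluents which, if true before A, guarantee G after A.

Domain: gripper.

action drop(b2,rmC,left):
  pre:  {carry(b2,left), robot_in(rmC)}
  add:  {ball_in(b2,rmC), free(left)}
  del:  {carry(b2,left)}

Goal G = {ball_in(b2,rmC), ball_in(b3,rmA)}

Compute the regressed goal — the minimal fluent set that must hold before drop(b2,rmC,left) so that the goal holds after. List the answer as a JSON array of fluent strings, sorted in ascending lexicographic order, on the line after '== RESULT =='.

Regress:
  G ∩ del = {}  (empty — regression defined)
  G \ add = {ball_in(b2,rmC), ball_in(b3,rmA)} \ {ball_in(b2,rmC), free(left)} = {ball_in(b3,rmA)}
  ∪ pre   = {ball_in(b3,rmA)} ∪ {carry(b2,left), robot_in(rmC)}
          = {ball_in(b3,rmA), carry(b2,left), robot_in(rmC)}

== RESULT ==
["ball_in(b3,rmA)", "carry(b2,left)", "robot_in(rmC)"]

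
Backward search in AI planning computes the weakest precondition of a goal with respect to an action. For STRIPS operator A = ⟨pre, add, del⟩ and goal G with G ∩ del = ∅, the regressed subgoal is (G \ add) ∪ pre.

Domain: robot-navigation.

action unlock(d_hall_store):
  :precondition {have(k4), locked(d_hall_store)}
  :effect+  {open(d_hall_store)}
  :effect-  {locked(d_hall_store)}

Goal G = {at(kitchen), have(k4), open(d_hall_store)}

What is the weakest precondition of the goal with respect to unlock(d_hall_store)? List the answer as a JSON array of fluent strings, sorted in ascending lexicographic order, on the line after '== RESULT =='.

Compute (G \ add) ∪ pre:
  G ∩ del = {}  (empty — regression defined)
  G \ add = {at(kitchen), have(k4), open(d_hall_store)} \ {open(d_hall_store)} = {at(kitchen), have(k4)}
  ∪ pre   = {at(kitchen), have(k4)} ∪ {have(k4), locked(d_hall_store)}
          = {at(kitchen), have(k4), locked(d_hall_store)}

== RESULT ==
["at(kitchen)", "have(k4)", "locked(d_hall_store)"]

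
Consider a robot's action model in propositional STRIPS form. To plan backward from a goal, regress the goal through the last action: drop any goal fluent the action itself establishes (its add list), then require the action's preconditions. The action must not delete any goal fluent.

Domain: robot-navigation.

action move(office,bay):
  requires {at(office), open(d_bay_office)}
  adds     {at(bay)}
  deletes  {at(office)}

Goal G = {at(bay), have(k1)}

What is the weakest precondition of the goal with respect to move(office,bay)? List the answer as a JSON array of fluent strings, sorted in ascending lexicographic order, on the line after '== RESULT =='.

Regress:
  G ∩ del = {}  (empty — regression defined)
  G \ add = {at(bay), have(k1)} \ {at(bay)} = {have(k1)}
  ∪ pre   = {have(k1)} ∪ {at(office), open(d_bay_office)}
          = {at(office), have(k1), open(d_bay_office)}

== RESULT ==
["at(office)", "have(k1)", "open(d_bay_office)"]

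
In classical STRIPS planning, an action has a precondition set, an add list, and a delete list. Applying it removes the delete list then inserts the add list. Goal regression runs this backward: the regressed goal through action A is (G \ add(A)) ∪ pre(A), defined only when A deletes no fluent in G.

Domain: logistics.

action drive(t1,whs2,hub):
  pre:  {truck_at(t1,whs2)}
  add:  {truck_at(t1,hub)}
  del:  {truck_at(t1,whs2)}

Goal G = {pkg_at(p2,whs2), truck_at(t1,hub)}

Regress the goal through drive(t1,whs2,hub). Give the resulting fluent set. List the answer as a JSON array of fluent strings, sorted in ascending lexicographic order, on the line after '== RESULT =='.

Regress:
  G ∩ del = {}  (empty — regression defined)
  G \ add = {pkg_at(p2,whs2), truck_at(t1,hub)} \ {truck_at(t1,hub)} = {pkg_at(p2,whs2)}
  ∪ pre   = {pkg_at(p2,whs2)} ∪ {truck_at(t1,whs2)}
          = {pkg_at(p2,whs2), truck_at(t1,whs2)}

== RESULT ==
["pkg_at(p2,whs2)", "truck_at(t1,whs2)"]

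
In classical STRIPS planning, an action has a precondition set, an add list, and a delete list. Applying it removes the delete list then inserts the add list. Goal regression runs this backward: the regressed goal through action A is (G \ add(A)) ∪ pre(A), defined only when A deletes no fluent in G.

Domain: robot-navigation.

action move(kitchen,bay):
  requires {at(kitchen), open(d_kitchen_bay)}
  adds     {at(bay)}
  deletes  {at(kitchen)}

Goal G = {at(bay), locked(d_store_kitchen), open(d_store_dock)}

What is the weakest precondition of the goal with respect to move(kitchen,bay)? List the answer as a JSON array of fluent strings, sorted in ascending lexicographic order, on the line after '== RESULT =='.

Regress:
  G ∩ del = {}  (empty — regression defined)
  G \ add = {at(bay), locked(d_store_kitchen), open(d_store_dock)} \ {at(bay)} = {locked(d_store_kitchen), open(d_store_dock)}
  ∪ pre   = {locked(d_store_kitchen), open(d_store_dock)} ∪ {at(kitchen), open(d_kitchen_bay)}
          = {at(kitchen), locked(d_store_kitchen), open(d_kitchen_bay), open(d_store_dock)}

== RESULT ==
["at(kitchen)", "locked(d_store_kitchen)", "open(d_kitchen_bay)", "open(d_store_dock)"]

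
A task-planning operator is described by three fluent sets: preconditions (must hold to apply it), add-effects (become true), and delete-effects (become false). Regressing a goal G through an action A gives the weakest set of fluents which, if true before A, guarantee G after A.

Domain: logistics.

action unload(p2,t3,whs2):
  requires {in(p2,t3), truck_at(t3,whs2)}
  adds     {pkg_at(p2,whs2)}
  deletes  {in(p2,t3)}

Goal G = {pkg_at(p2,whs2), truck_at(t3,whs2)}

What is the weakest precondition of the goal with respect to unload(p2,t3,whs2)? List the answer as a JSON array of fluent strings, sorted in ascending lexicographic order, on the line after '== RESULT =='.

Compute (G \ add) ∪ pre:
  G ∩ del = {}  (empty — regression defined)
  G \ add = {pkg_at(p2,whs2), truck_at(t3,whs2)} \ {pkg_at(p2,whs2)} = {truck_at(t3,whs2)}
  ∪ pre   = {truck_at(t3,whs2)} ∪ {in(p2,t3), truck_at(t3,whs2)}
          = {in(p2,t3), truck_at(t3,whs2)}

== RESULT ==
["in(p2,t3)", "truck_at(t3,whs2)"]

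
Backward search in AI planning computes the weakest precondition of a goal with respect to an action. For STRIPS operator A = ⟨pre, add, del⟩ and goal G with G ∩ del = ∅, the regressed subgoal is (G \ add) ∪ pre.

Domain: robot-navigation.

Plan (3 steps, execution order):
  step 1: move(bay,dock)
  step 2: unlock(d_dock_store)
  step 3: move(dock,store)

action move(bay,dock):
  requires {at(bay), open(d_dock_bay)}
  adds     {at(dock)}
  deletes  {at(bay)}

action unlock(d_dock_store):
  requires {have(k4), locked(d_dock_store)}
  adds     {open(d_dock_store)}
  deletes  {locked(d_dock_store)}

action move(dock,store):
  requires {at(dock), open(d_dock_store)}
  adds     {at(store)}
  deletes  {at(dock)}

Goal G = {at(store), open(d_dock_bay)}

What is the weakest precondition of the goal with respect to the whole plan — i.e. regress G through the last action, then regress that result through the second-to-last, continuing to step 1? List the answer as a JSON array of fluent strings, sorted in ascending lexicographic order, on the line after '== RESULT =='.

Regress step by step:
  through step 3 (move(dock,store)): drop {at(store)}, keep {open(d_dock_bay)}, require {at(dock), open(d_dock_store)}
    → {at(dock), open(d_dock_bay), open(d_dock_store)}
  through step 2 (unlock(d_dock_store)): drop {open(d_dock_store)}, keep {at(dock), open(d_dock_bay)}, require {have(k4), locked(d_dock_store)}
    → {at(dock), have(k4), locked(d_dock_store), open(d_dock_bay)}
  through step 1 (move(bay,dock)): drop {at(dock)}, keep {have(k4), locked(d_dock_store), open(d_dock_bay)}, require {at(bay), open(d_dock_bay)}
    → {at(bay), have(k4), locked(d_dock_store), open(d_dock_bay)}

== RESULT ==
["at(bay)", "have(k4)", "locked(d_dock_store)", "open(d_dock_bay)"]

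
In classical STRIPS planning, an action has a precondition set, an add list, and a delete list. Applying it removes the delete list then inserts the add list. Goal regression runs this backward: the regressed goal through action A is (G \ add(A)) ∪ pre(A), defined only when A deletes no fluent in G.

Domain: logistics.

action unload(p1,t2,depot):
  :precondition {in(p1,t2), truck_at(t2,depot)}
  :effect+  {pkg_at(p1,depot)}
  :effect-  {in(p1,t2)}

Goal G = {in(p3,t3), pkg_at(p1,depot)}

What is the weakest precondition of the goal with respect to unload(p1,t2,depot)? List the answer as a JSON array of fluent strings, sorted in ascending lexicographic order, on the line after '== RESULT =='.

Regress:
  G ∩ del = {}  (empty — regression defined)
  G \ add = {in(p3,t3), pkg_at(p1,depot)} \ {pkg_at(p1,depot)} = {in(p3,t3)}
  ∪ pre   = {in(p3,t3)} ∪ {in(p1,t2), truck_at(t2,depot)}
          = {in(p1,t2), in(p3,t3), truck_at(t2,depot)}

== RESULT ==
["in(p1,t2)", "in(p3,t3)", "truck_at(t2,depot)"]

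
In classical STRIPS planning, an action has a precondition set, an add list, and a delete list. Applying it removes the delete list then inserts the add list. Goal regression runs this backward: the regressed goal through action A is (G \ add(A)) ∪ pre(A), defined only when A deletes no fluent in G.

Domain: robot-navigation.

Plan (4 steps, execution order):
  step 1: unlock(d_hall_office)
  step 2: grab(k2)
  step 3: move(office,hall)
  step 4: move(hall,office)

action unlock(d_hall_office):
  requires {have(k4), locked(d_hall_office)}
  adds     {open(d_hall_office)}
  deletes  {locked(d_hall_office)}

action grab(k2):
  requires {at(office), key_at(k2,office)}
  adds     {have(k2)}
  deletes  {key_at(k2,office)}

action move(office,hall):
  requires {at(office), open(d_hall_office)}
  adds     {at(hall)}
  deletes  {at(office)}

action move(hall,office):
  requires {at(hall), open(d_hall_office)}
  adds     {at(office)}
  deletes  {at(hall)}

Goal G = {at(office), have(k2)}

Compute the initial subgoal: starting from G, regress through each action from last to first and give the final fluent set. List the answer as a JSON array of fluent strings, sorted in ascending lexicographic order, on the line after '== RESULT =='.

Work backward from the goal:
  through step 4 (move(hall,office)): drop {at(office)}, keep {have(k2)}, require {at(hall), open(d_hall_office)}
    → {at(hall), have(k2), open(d_hall_office)}
  through step 3 (move(office,hall)): drop {at(hall)}, keep {have(k2), open(d_hall_office)}, require {at(office), open(d_hall_office)}
    → {at(office), have(k2), open(d_hall_office)}
  through step 2 (grab(k2)): drop {have(k2)}, keep {at(office), open(d_hall_office)}, require {at(office), key_at(k2,office)}
    → {at(office), key_at(k2,office), open(d_hall_office)}
  through step 1 (unlock(d_hall_office)): drop {open(d_hall_office)}, keep {at(office), key_at(k2,office)}, require {have(k4), locked(d_hall_office)}
    → {at(office), have(k4), key_at(k2,office), locked(d_hall_office)}

== RESULT ==
["at(office)", "have(k4)", "key_at(k2,office)", "locked(d_hall_office)"]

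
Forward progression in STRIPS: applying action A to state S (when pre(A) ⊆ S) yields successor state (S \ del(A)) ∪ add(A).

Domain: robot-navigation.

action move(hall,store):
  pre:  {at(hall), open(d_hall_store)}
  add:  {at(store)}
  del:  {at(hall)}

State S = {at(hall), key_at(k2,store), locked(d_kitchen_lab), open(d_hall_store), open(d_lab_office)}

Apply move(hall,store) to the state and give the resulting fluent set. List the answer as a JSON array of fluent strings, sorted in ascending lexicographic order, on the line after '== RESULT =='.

Progress:
  pre ⊆ S: {at(hall), open(d_hall_store)} ⊆ S  — applicable
  S \ del = {key_at(k2,store), locked(d_kitchen_lab), open(d_hall_store), open(d_lab_office)}
  ∪ add   = {at(store), key_at(k2,store), locked(d_kitchen_lab), open(d_hall_store), open(d_lab_office)}

== RESULT ==
["at(store)", "key_at(k2,store)", "locked(d_kitchen_lab)", "open(d_hall_store)", "open(d_lab_office)"]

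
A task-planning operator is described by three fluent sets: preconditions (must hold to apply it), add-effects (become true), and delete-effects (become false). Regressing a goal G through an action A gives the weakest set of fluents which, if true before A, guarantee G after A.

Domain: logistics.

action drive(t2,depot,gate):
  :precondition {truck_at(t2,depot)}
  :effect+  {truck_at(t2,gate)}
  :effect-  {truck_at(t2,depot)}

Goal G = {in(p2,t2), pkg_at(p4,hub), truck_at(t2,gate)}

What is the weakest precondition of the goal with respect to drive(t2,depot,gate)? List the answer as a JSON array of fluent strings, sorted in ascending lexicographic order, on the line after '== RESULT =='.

Compute (G \ add) ∪ pre:
  G ∩ del = {}  (empty — regression defined)
  G \ add = {in(p2,t2), pkg_at(p4,hub), truck_at(t2,gate)} \ {truck_at(t2,gate)} = {in(p2,t2), pkg_at(p4,hub)}
  ∪ pre   = {in(p2,t2), pkg_at(p4,hub)} ∪ {truck_at(t2,depot)}
          = {in(p2,t2), pkg_at(p4,hub), truck_at(t2,depot)}

== RESULT ==
["in(p2,t2)", "pkg_at(p4,hub)", "truck_at(t2,depot)"]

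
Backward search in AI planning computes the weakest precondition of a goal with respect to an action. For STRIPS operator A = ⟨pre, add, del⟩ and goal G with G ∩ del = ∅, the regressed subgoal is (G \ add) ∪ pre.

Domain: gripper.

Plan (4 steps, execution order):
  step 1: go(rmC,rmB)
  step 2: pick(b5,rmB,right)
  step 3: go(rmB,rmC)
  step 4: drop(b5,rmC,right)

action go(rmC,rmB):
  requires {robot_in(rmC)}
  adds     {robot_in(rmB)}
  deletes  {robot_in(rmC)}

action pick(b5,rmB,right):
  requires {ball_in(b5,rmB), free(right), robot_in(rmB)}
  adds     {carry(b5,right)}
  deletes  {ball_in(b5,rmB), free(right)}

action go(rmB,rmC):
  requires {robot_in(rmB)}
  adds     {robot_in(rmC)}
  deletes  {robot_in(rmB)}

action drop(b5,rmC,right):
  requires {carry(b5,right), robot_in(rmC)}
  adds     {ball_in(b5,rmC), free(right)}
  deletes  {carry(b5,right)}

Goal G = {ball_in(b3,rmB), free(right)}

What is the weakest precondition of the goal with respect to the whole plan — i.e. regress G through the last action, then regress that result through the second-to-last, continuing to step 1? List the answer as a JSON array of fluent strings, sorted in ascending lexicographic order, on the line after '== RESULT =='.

Work backward from the goal:
  through step 4 (drop(b5,rmC,right)): drop {free(right)}, keep {ball_in(b3,rmB)}, require {carry(b5,right), robot_in(rmC)}
    → {ball_in(b3,rmB), carry(b5,right), robot_in(rmC)}
  through step 3 (go(rmB,rmC)): drop {robot_in(rmC)}, keep {ball_in(b3,rmB), carry(b5,right)}, require {robot_in(rmB)}
    → {ball_in(b3,rmB), carry(b5,right), robot_in(rmB)}
  through step 2 (pick(b5,rmB,right)): drop {carry(b5,right)}, keep {ball_in(b3,rmB), robot_in(rmB)}, require {ball_in(b5,rmB), free(right), robot_in(rmB)}
    → {ball_in(b3,rmB), ball_in(b5,rmB), free(right), robot_in(rmB)}
  through step 1 (go(rmC,rmB)): drop {robot_in(rmB)}, keep {ball_in(b3,rmB), ball_in(b5,rmB), free(right)}, require {robot_in(rmC)}
    → {ball_in(b3,rmB), ball_in(b5,rmB), free(right), robot_in(rmC)}

== RESULT ==
["ball_in(b3,rmB)", "ball_in(b5,rmB)", "free(right)", "robot_in(rmC)"]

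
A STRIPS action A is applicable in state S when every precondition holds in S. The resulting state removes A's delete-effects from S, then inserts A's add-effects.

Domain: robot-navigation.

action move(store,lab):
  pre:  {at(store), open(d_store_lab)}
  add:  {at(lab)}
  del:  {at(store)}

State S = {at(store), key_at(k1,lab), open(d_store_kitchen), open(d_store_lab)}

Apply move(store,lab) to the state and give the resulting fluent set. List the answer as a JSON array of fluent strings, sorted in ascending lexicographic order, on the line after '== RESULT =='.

Compute (S \ del) ∪ add:
  pre ⊆ S: {at(store), open(d_store_lab)} ⊆ S  — applicable
  S \ del = {key_at(k1,lab), open(d_store_kitchen), open(d_store_lab)}
  ∪ add   = {at(lab), key_at(k1,lab), open(d_store_kitchen), open(d_store_lab)}

== RESULT ==
["at(lab)", "key_at(k1,lab)", "open(d_store_kitchen)", "open(d_store_lab)"]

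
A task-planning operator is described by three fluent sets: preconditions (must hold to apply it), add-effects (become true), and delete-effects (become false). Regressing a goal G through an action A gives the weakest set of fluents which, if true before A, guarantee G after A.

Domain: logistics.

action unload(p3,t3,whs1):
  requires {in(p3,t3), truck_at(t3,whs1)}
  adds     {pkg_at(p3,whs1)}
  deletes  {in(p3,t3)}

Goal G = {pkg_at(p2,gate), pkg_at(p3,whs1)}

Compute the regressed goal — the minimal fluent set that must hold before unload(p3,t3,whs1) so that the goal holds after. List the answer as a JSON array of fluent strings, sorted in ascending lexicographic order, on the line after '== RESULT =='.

Compute (G \ add) ∪ pre:
  G ∩ del = {}  (empty — regression defined)
  G \ add = {pkg_at(p2,gate), pkg_at(p3,whs1)} \ {pkg_at(p3,whs1)} = {pkg_at(p2,gate)}
  ∪ pre   = {pkg_at(p2,gate)} ∪ {in(p3,t3), truck_at(t3,whs1)}
          = {in(p3,t3), pkg_at(p2,gate), truck_at(t3,whs1)}

== RESULT ==
["in(p3,t3)", "pkg_at(p2,gate)", "truck_at(t3,whs1)"]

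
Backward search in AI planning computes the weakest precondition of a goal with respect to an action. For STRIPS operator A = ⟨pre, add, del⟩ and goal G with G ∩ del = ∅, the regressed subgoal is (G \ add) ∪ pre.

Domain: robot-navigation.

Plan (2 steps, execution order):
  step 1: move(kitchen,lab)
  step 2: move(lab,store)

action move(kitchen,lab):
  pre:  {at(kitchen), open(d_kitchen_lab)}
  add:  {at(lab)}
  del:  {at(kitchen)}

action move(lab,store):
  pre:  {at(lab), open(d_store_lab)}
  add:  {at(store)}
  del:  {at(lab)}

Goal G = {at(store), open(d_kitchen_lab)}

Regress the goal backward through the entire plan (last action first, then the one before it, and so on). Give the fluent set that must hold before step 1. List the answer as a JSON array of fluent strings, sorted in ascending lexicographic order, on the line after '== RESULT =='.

Regress step by step:
  through step 2 (move(lab,store)): drop {at(store)}, keep {open(d_kitchen_lab)}, require {at(lab), open(d_store_lab)}
    → {at(lab), open(d_kitchen_lab), open(d_store_lab)}
  through step 1 (move(kitchen,lab)): drop {at(lab)}, keep {open(d_kitchen_lab), open(d_store_lab)}, require {at(kitchen), open(d_kitchen_lab)}
    → {at(kitchen), open(d_kitchen_lab), open(d_store_lab)}

== RESULT ==
["at(kitchen)", "open(d_kitchen_lab)", "open(d_store_lab)"]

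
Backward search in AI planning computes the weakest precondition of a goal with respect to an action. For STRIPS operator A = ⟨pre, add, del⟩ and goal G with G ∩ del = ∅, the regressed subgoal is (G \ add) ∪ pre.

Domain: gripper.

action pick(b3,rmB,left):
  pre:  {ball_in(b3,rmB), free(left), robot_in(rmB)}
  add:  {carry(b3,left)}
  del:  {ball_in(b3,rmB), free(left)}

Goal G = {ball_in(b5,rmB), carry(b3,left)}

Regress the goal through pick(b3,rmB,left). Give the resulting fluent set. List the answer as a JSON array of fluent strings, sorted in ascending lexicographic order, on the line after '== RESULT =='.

Compute (G \ add) ∪ pre:
  G ∩ del = {}  (empty — regression defined)
  G \ add = {ball_in(b5,rmB), carry(b3,left)} \ {carry(b3,left)} = {ball_in(b5,rmB)}
  ∪ pre   = {ball_in(b5,rmB)} ∪ {ball_in(b3,rmB), free(left), robot_in(rmB)}
          = {ball_in(b3,rmB), ball_in(b5,rmB), free(left), robot_in(rmB)}

== RESULT ==
["ball_in(b3,rmB)", "ball_in(b5,rmB)", "free(left)", "robot_in(rmB)"]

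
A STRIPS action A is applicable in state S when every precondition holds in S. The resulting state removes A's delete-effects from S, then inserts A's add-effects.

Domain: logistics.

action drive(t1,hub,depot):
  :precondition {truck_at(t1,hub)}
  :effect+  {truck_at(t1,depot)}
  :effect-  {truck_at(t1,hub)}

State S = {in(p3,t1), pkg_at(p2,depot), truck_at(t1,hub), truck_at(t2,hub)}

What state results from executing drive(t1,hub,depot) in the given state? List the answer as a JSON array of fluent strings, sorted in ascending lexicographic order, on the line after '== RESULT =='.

Progress:
  pre ⊆ S: {truck_at(t1,hub)} ⊆ S  — applicable
  S \ del = {in(p3,t1), pkg_at(p2,depot), truck_at(t2,hub)}
  ∪ add   = {in(p3,t1), pkg_at(p2,depot), truck_at(t1,depot), truck_at(t2,hub)}

== RESULT ==
["in(p3,t1)", "pkg_at(p2,depot)", "truck_at(t1,depot)", "truck_at(t2,hub)"]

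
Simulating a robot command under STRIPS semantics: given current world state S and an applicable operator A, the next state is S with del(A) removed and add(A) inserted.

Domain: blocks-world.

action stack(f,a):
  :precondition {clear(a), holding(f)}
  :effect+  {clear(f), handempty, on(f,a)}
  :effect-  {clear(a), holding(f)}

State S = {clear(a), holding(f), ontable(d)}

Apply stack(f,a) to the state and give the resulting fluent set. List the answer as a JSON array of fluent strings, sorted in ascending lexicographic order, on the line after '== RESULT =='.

Progress:
  pre ⊆ S: {clear(a), holding(f)} ⊆ S  — applicable
  S \ del = {ontable(d)}
  ∪ add   = {clear(f), handempty, on(f,a), ontable(d)}

== RESULT ==
["clear(f)", "handempty", "on(f,a)", "ontable(d)"]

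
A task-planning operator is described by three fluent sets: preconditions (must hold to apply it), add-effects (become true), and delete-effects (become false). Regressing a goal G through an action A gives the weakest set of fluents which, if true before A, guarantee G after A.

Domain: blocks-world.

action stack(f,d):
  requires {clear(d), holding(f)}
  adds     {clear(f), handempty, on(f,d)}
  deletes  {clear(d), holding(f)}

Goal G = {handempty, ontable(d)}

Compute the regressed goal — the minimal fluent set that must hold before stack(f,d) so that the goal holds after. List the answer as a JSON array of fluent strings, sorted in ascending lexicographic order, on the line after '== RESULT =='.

Compute (G \ add) ∪ pre:
  G ∩ del = {}  (empty — regression defined)
  G \ add = {handempty, ontable(d)} \ {clear(f), handempty, on(f,d)} = {ontable(d)}
  ∪ pre   = {ontable(d)} ∪ {clear(d), holding(f)}
          = {clear(d), holding(f), ontable(d)}

== RESULT ==
["clear(d)", "holding(f)", "ontable(d)"]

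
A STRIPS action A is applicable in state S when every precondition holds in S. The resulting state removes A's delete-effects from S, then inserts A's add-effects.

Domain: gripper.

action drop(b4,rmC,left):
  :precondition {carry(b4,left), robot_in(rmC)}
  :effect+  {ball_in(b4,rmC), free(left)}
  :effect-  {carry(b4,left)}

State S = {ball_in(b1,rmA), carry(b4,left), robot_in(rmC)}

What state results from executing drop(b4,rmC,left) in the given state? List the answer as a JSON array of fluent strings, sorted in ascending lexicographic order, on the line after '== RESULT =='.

Compute (S \ del) ∪ add:
  pre ⊆ S: {carry(b4,left), robot_in(rmC)} ⊆ S  — applicable
  S \ del = {ball_in(b1,rmA), robot_in(rmC)}
  ∪ add   = {ball_in(b1,rmA), ball_in(b4,rmC), free(left), robot_in(rmC)}

== RESULT ==
["ball_in(b1,rmA)", "ball_in(b4,rmC)", "free(left)", "robot_in(rmC)"]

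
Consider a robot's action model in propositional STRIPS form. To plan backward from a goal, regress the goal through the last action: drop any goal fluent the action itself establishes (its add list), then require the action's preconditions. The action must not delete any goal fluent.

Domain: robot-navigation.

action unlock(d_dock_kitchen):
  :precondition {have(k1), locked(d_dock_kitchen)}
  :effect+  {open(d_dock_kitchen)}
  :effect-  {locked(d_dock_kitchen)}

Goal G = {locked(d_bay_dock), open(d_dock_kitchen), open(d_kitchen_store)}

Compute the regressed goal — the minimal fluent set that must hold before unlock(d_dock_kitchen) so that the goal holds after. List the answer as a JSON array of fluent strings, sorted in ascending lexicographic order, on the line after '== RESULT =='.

Compute (G \ add) ∪ pre:
  G ∩ del = {}  (empty — regression defined)
  G \ add = {locked(d_bay_dock), open(d_dock_kitchen), open(d_kitchen_store)} \ {open(d_dock_kitchen)} = {locked(d_bay_dock), open(d_kitchen_store)}
  ∪ pre   = {locked(d_bay_dock), open(d_kitchen_store)} ∪ {have(k1), locked(d_dock_kitchen)}
          = {have(k1), locked(d_bay_dock), locked(d_dock_kitchen), open(d_kitchen_store)}

== RESULT ==
["have(k1)", "locked(d_bay_dock)", "locked(d_dock_kitchen)", "open(d_kitchen_store)"]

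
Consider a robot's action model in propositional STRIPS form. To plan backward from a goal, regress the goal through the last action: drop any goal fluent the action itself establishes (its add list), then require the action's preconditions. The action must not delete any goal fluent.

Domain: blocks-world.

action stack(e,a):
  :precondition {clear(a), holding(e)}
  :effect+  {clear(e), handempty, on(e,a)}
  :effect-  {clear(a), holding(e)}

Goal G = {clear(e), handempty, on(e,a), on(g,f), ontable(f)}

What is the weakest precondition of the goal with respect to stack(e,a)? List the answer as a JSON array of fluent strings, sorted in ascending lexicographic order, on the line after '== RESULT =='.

Compute (G \ add) ∪ pre:
  G ∩ del = {}  (empty — regression defined)
  G \ add = {clear(e), handempty, on(e,a), on(g,f), ontable(f)} \ {clear(e), handempty, on(e,a)} = {on(g,f), ontable(f)}
  ∪ pre   = {on(g,f), ontable(f)} ∪ {clear(a), holding(e)}
          = {clear(a), holding(e), on(g,f), ontable(f)}

== RESULT ==
["clear(a)", "holding(e)", "on(g,f)", "ontable(f)"]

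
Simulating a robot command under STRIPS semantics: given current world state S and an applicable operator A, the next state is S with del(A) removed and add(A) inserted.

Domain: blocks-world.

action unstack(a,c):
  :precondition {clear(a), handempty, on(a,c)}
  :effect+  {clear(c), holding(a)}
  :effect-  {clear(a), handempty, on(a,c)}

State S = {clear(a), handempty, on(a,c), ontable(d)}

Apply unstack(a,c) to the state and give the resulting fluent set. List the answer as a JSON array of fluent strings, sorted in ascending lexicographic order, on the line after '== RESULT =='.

Compute (S \ del) ∪ add:
  pre ⊆ S: {clear(a), handempty, on(a,c)} ⊆ S  — applicable
  S \ del = {ontable(d)}
  ∪ add   = {clear(c), holding(a), ontable(d)}

== RESULT ==
["clear(c)", "holding(a)", "ontable(d)"]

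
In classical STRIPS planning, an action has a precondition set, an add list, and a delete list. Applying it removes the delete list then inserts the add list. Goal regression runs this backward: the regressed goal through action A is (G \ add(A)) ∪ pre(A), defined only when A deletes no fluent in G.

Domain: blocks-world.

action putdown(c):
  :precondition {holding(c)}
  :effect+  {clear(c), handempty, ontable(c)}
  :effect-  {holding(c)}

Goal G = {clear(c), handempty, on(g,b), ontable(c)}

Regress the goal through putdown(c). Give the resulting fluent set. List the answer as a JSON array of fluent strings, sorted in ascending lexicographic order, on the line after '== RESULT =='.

Compute (G \ add) ∪ pre:
  G ∩ del = {}  (empty — regression defined)
  G \ add = {clear(c), handempty, on(g,b), ontable(c)} \ {clear(c), handempty, ontable(c)} = {on(g,b)}
  ∪ pre   = {on(g,b)} ∪ {holding(c)}
          = {holding(c), on(g,b)}

== RESULT ==
["holding(c)", "on(g,b)"]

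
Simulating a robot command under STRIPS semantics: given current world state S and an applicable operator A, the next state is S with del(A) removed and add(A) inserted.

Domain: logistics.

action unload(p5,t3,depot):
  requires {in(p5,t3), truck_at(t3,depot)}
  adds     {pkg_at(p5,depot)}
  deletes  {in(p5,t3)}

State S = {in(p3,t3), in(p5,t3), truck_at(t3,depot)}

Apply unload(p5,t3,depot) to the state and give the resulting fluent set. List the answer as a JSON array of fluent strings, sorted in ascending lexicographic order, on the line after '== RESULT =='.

Progress:
  pre ⊆ S: {in(p5,t3), truck_at(t3,depot)} ⊆ S  — applicable
  S \ del = {in(p3,t3), truck_at(t3,depot)}
  ∪ add   = {in(p3,t3), pkg_at(p5,depot), truck_at(t3,depot)}

== RESULT ==
["in(p3,t3)", "pkg_at(p5,depot)", "truck_at(t3,depot)"]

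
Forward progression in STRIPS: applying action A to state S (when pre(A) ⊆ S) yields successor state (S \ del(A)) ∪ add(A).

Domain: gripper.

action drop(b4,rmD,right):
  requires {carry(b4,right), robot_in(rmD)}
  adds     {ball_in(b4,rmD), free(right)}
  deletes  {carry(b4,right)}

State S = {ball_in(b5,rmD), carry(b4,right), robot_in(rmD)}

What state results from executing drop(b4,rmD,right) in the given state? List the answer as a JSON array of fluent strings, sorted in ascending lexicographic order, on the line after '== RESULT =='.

Progress:
  pre ⊆ S: {carry(b4,right), robot_in(rmD)} ⊆ S  — applicable
  S \ del = {ball_in(b5,rmD), robot_in(rmD)}
  ∪ add   = {ball_in(b4,rmD), ball_in(b5,rmD), free(right), robot_in(rmD)}

== RESULT ==
["ball_in(b4,rmD)", "ball_in(b5,rmD)", "free(right)", "robot_in(rmD)"]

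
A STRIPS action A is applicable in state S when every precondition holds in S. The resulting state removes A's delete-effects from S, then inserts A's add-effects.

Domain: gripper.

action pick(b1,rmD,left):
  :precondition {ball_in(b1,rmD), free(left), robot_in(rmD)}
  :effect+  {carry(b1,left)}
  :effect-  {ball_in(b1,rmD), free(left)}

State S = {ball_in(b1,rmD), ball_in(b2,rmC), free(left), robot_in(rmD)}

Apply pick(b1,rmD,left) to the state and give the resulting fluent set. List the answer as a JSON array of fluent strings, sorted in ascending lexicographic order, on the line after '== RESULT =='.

Progress:
  pre ⊆ S: {ball_in(b1,rmD), free(left), robot_in(rmD)} ⊆ S  — applicable
  S \ del = {ball_in(b2,rmC), robot_in(rmD)}
  ∪ add   = {ball_in(b2,rmC), carry(b1,left), robot_in(rmD)}

== RESULT ==
["ball_in(b2,rmC)", "carry(b1,left)", "robot_in(rmD)"]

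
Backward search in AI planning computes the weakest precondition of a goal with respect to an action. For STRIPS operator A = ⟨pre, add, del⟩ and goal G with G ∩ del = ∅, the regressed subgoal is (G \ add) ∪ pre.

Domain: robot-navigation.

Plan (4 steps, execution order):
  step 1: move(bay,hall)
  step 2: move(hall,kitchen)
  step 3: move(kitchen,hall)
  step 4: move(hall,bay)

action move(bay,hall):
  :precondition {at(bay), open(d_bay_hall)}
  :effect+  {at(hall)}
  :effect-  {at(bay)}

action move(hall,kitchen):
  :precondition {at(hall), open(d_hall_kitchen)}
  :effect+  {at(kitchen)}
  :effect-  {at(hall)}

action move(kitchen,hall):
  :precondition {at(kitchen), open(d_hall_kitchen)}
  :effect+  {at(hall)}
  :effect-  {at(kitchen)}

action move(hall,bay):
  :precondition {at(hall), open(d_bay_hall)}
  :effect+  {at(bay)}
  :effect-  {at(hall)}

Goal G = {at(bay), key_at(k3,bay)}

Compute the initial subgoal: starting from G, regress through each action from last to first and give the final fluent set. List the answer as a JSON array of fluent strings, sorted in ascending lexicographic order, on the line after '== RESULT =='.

Regress step by step:
  through step 4 (move(hall,bay)): drop {at(bay)}, keep {key_at(k3,bay)}, require {at(hall), open(d_bay_hall)}
    → {at(hall), key_at(k3,bay), open(d_bay_hall)}
  through step 3 (move(kitchen,hall)): drop {at(hall)}, keep {key_at(k3,bay), open(d_bay_hall)}, require {at(kitchen), open(d_hall_kitchen)}
    → {at(kitchen), key_at(k3,bay), open(d_bay_hall), open(d_hall_kitchen)}
  through step 2 (move(hall,kitchen)): drop {at(kitchen)}, keep {key_at(k3,bay), open(d_bay_hall), open(d_hall_kitchen)}, require {at(hall), open(d_hall_kitchen)}
    → {at(hall), key_at(k3,bay), open(d_bay_hall), open(d_hall_kitchen)}
  through step 1 (move(bay,hall)): drop {at(hall)}, keep {key_at(k3,bay), open(d_bay_hall), open(d_hall_kitchen)}, require {at(bay), open(d_bay_hall)}
    → {at(bay), key_at(k3,bay), open(d_bay_hall), open(d_hall_kitchen)}

== RESULT ==
["at(bay)", "key_at(k3,bay)", "open(d_bay_hall)", "open(d_hall_kitchen)"]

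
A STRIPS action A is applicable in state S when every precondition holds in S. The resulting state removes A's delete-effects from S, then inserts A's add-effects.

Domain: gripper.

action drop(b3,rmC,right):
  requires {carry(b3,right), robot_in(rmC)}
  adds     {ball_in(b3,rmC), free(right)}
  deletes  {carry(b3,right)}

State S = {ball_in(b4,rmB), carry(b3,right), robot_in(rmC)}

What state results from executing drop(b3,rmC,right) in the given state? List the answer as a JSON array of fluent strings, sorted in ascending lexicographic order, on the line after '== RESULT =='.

Compute (S \ del) ∪ add:
  pre ⊆ S: {carry(b3,right), robot_in(rmC)} ⊆ S  — applicable
  S \ del = {ball_in(b4,rmB), robot_in(rmC)}
  ∪ add   = {ball_in(b3,rmC), ball_in(b4,rmB), free(right), robot_in(rmC)}

== RESULT ==
["ball_in(b3,rmC)", "ball_in(b4,rmB)", "free(right)", "robot_in(rmC)"]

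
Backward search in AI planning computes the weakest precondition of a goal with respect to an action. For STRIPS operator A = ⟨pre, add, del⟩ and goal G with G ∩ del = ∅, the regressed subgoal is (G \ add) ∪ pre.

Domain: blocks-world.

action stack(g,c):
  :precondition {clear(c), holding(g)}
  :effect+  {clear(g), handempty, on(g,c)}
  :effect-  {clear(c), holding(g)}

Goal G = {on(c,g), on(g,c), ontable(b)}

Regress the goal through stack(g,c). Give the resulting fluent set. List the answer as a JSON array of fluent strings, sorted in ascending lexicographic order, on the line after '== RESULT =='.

Compute (G \ add) ∪ pre:
  G ∩ del = {}  (empty — regression defined)
  G \ add = {on(c,g), on(g,c), ontable(b)} \ {clear(g), handempty, on(g,c)} = {on(c,g), ontable(b)}
  ∪ pre   = {on(c,g), ontable(b)} ∪ {clear(c), holding(g)}
          = {clear(c), holding(g), on(c,g), ontable(b)}

== RESULT ==
["clear(c)", "holding(g)", "on(c,g)", "ontable(b)"]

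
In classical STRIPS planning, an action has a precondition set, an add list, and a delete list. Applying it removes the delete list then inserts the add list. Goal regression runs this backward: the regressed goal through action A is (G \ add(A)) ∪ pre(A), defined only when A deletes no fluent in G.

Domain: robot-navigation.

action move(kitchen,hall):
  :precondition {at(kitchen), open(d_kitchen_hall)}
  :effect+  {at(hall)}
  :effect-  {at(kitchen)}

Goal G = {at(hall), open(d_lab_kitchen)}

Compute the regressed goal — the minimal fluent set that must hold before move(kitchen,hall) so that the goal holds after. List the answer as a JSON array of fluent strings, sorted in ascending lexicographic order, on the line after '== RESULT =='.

Regress:
  G ∩ del = {}  (empty — regression defined)
  G \ add = {at(hall), open(d_lab_kitchen)} \ {at(hall)} = {open(d_lab_kitchen)}
  ∪ pre   = {open(d_lab_kitchen)} ∪ {at(kitchen), open(d_kitchen_hall)}
          = {at(kitchen), open(d_kitchen_hall), open(d_lab_kitchen)}

== RESULT ==
["at(kitchen)", "open(d_kitchen_hall)", "open(d_lab_kitchen)"]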